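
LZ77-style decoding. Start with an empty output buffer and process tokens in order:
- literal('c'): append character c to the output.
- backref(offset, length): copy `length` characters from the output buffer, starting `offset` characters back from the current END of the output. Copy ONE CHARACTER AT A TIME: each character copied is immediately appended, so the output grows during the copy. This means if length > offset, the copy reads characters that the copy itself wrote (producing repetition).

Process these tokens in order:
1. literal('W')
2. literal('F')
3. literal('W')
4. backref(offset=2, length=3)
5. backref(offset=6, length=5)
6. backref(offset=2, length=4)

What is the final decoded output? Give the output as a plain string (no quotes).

Answer: WFWFWFWFWFWFWFW

Derivation:
Token 1: literal('W'). Output: "W"
Token 2: literal('F'). Output: "WF"
Token 3: literal('W'). Output: "WFW"
Token 4: backref(off=2, len=3) (overlapping!). Copied 'FWF' from pos 1. Output: "WFWFWF"
Token 5: backref(off=6, len=5). Copied 'WFWFW' from pos 0. Output: "WFWFWFWFWFW"
Token 6: backref(off=2, len=4) (overlapping!). Copied 'FWFW' from pos 9. Output: "WFWFWFWFWFWFWFW"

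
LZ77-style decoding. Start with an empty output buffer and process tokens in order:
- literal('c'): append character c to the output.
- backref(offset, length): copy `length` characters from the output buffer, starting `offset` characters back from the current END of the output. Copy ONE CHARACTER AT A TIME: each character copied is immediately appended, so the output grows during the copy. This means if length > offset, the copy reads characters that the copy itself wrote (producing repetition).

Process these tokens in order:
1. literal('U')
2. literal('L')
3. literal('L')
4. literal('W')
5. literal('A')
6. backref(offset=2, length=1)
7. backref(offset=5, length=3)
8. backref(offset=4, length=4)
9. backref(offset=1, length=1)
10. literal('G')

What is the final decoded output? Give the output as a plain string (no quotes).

Answer: ULLWAWLLWWLLWWG

Derivation:
Token 1: literal('U'). Output: "U"
Token 2: literal('L'). Output: "UL"
Token 3: literal('L'). Output: "ULL"
Token 4: literal('W'). Output: "ULLW"
Token 5: literal('A'). Output: "ULLWA"
Token 6: backref(off=2, len=1). Copied 'W' from pos 3. Output: "ULLWAW"
Token 7: backref(off=5, len=3). Copied 'LLW' from pos 1. Output: "ULLWAWLLW"
Token 8: backref(off=4, len=4). Copied 'WLLW' from pos 5. Output: "ULLWAWLLWWLLW"
Token 9: backref(off=1, len=1). Copied 'W' from pos 12. Output: "ULLWAWLLWWLLWW"
Token 10: literal('G'). Output: "ULLWAWLLWWLLWWG"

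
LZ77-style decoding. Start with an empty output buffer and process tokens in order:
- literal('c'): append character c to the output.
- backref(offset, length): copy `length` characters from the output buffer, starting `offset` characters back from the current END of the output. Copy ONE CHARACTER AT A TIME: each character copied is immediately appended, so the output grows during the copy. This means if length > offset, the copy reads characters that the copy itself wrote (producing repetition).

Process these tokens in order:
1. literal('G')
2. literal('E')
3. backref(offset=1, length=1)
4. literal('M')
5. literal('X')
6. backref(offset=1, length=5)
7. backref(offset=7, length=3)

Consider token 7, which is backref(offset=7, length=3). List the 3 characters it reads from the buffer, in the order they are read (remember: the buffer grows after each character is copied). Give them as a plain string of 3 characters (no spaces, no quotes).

Token 1: literal('G'). Output: "G"
Token 2: literal('E'). Output: "GE"
Token 3: backref(off=1, len=1). Copied 'E' from pos 1. Output: "GEE"
Token 4: literal('M'). Output: "GEEM"
Token 5: literal('X'). Output: "GEEMX"
Token 6: backref(off=1, len=5) (overlapping!). Copied 'XXXXX' from pos 4. Output: "GEEMXXXXXX"
Token 7: backref(off=7, len=3). Buffer before: "GEEMXXXXXX" (len 10)
  byte 1: read out[3]='M', append. Buffer now: "GEEMXXXXXXM"
  byte 2: read out[4]='X', append. Buffer now: "GEEMXXXXXXMX"
  byte 3: read out[5]='X', append. Buffer now: "GEEMXXXXXXMXX"

Answer: MXX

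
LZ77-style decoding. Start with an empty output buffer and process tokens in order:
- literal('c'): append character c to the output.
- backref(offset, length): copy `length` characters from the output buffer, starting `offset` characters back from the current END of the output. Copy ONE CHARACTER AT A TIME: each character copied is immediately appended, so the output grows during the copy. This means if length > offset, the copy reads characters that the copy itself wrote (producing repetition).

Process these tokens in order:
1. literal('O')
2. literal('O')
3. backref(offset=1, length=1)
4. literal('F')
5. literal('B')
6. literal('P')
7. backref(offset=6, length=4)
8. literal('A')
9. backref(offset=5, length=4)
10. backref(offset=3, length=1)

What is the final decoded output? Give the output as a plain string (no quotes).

Answer: OOOFBPOOOFAOOOFO

Derivation:
Token 1: literal('O'). Output: "O"
Token 2: literal('O'). Output: "OO"
Token 3: backref(off=1, len=1). Copied 'O' from pos 1. Output: "OOO"
Token 4: literal('F'). Output: "OOOF"
Token 5: literal('B'). Output: "OOOFB"
Token 6: literal('P'). Output: "OOOFBP"
Token 7: backref(off=6, len=4). Copied 'OOOF' from pos 0. Output: "OOOFBPOOOF"
Token 8: literal('A'). Output: "OOOFBPOOOFA"
Token 9: backref(off=5, len=4). Copied 'OOOF' from pos 6. Output: "OOOFBPOOOFAOOOF"
Token 10: backref(off=3, len=1). Copied 'O' from pos 12. Output: "OOOFBPOOOFAOOOFO"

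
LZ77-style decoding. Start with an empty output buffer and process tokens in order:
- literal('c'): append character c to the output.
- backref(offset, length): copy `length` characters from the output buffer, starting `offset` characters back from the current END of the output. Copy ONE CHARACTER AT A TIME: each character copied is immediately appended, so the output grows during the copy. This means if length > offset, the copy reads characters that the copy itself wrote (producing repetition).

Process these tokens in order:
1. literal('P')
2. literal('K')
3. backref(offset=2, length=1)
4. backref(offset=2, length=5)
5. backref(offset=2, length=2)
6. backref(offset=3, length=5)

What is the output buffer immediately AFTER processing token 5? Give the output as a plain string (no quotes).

Token 1: literal('P'). Output: "P"
Token 2: literal('K'). Output: "PK"
Token 3: backref(off=2, len=1). Copied 'P' from pos 0. Output: "PKP"
Token 4: backref(off=2, len=5) (overlapping!). Copied 'KPKPK' from pos 1. Output: "PKPKPKPK"
Token 5: backref(off=2, len=2). Copied 'PK' from pos 6. Output: "PKPKPKPKPK"

Answer: PKPKPKPKPK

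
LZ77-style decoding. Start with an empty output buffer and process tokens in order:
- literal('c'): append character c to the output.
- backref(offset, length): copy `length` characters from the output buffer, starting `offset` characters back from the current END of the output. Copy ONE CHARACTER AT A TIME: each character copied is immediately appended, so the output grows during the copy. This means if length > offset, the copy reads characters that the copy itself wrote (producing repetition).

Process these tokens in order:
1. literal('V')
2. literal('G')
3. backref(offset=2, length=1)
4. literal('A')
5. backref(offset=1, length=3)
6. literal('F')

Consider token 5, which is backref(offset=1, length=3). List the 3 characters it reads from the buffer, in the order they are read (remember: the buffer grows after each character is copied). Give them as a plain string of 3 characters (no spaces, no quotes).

Token 1: literal('V'). Output: "V"
Token 2: literal('G'). Output: "VG"
Token 3: backref(off=2, len=1). Copied 'V' from pos 0. Output: "VGV"
Token 4: literal('A'). Output: "VGVA"
Token 5: backref(off=1, len=3). Buffer before: "VGVA" (len 4)
  byte 1: read out[3]='A', append. Buffer now: "VGVAA"
  byte 2: read out[4]='A', append. Buffer now: "VGVAAA"
  byte 3: read out[5]='A', append. Buffer now: "VGVAAAA"

Answer: AAA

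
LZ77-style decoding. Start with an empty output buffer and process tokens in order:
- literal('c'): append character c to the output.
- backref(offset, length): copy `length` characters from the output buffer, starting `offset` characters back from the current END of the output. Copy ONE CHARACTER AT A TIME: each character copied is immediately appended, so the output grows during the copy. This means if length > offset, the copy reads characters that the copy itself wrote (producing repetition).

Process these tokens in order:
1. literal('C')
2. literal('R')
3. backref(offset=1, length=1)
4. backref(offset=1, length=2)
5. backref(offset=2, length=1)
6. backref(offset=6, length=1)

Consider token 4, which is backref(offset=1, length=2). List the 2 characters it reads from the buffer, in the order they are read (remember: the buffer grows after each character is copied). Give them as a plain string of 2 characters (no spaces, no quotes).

Token 1: literal('C'). Output: "C"
Token 2: literal('R'). Output: "CR"
Token 3: backref(off=1, len=1). Copied 'R' from pos 1. Output: "CRR"
Token 4: backref(off=1, len=2). Buffer before: "CRR" (len 3)
  byte 1: read out[2]='R', append. Buffer now: "CRRR"
  byte 2: read out[3]='R', append. Buffer now: "CRRRR"

Answer: RR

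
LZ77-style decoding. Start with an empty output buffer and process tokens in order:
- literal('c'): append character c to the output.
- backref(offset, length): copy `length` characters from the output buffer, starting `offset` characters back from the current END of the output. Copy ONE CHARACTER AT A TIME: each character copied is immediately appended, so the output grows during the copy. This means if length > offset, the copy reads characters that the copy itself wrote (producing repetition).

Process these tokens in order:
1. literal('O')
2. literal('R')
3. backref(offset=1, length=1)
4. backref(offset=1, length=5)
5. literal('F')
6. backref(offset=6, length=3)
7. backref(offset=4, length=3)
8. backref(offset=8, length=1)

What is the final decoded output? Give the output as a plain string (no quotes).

Token 1: literal('O'). Output: "O"
Token 2: literal('R'). Output: "OR"
Token 3: backref(off=1, len=1). Copied 'R' from pos 1. Output: "ORR"
Token 4: backref(off=1, len=5) (overlapping!). Copied 'RRRRR' from pos 2. Output: "ORRRRRRR"
Token 5: literal('F'). Output: "ORRRRRRRF"
Token 6: backref(off=6, len=3). Copied 'RRR' from pos 3. Output: "ORRRRRRRFRRR"
Token 7: backref(off=4, len=3). Copied 'FRR' from pos 8. Output: "ORRRRRRRFRRRFRR"
Token 8: backref(off=8, len=1). Copied 'R' from pos 7. Output: "ORRRRRRRFRRRFRRR"

Answer: ORRRRRRRFRRRFRRR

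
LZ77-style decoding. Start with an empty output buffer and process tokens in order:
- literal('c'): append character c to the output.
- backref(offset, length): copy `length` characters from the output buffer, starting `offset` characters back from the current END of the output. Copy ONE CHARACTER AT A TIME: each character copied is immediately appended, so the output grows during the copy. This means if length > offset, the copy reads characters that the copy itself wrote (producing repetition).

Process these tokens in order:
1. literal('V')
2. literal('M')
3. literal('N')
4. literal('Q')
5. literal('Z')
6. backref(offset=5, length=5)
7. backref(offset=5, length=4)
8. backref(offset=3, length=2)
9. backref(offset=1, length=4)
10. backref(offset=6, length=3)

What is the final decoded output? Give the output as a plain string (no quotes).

Token 1: literal('V'). Output: "V"
Token 2: literal('M'). Output: "VM"
Token 3: literal('N'). Output: "VMN"
Token 4: literal('Q'). Output: "VMNQ"
Token 5: literal('Z'). Output: "VMNQZ"
Token 6: backref(off=5, len=5). Copied 'VMNQZ' from pos 0. Output: "VMNQZVMNQZ"
Token 7: backref(off=5, len=4). Copied 'VMNQ' from pos 5. Output: "VMNQZVMNQZVMNQ"
Token 8: backref(off=3, len=2). Copied 'MN' from pos 11. Output: "VMNQZVMNQZVMNQMN"
Token 9: backref(off=1, len=4) (overlapping!). Copied 'NNNN' from pos 15. Output: "VMNQZVMNQZVMNQMNNNNN"
Token 10: backref(off=6, len=3). Copied 'MNN' from pos 14. Output: "VMNQZVMNQZVMNQMNNNNNMNN"

Answer: VMNQZVMNQZVMNQMNNNNNMNN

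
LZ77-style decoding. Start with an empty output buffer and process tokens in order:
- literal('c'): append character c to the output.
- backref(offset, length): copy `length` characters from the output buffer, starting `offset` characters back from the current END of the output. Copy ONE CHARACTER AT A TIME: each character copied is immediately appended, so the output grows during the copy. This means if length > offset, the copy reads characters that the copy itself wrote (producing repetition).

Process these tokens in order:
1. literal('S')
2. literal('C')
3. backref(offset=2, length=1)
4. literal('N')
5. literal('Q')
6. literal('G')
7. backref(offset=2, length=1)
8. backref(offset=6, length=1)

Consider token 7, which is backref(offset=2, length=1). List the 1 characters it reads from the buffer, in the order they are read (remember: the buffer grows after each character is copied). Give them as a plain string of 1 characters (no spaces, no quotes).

Token 1: literal('S'). Output: "S"
Token 2: literal('C'). Output: "SC"
Token 3: backref(off=2, len=1). Copied 'S' from pos 0. Output: "SCS"
Token 4: literal('N'). Output: "SCSN"
Token 5: literal('Q'). Output: "SCSNQ"
Token 6: literal('G'). Output: "SCSNQG"
Token 7: backref(off=2, len=1). Buffer before: "SCSNQG" (len 6)
  byte 1: read out[4]='Q', append. Buffer now: "SCSNQGQ"

Answer: Q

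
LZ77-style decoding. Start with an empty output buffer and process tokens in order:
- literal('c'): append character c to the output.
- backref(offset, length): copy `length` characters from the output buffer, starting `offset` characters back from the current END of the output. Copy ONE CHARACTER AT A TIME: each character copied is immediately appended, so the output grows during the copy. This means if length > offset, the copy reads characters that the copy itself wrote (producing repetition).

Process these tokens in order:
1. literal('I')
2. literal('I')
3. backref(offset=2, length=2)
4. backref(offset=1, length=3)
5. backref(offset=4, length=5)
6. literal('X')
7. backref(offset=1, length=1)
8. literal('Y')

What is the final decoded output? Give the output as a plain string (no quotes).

Token 1: literal('I'). Output: "I"
Token 2: literal('I'). Output: "II"
Token 3: backref(off=2, len=2). Copied 'II' from pos 0. Output: "IIII"
Token 4: backref(off=1, len=3) (overlapping!). Copied 'III' from pos 3. Output: "IIIIIII"
Token 5: backref(off=4, len=5) (overlapping!). Copied 'IIIII' from pos 3. Output: "IIIIIIIIIIII"
Token 6: literal('X'). Output: "IIIIIIIIIIIIX"
Token 7: backref(off=1, len=1). Copied 'X' from pos 12. Output: "IIIIIIIIIIIIXX"
Token 8: literal('Y'). Output: "IIIIIIIIIIIIXXY"

Answer: IIIIIIIIIIIIXXY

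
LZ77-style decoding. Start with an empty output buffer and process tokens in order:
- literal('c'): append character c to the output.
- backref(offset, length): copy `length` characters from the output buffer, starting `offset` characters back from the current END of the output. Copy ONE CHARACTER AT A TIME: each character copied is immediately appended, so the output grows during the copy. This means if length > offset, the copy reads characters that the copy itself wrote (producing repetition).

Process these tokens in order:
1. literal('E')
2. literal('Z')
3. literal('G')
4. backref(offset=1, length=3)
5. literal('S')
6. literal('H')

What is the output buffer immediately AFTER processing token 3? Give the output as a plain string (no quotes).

Answer: EZG

Derivation:
Token 1: literal('E'). Output: "E"
Token 2: literal('Z'). Output: "EZ"
Token 3: literal('G'). Output: "EZG"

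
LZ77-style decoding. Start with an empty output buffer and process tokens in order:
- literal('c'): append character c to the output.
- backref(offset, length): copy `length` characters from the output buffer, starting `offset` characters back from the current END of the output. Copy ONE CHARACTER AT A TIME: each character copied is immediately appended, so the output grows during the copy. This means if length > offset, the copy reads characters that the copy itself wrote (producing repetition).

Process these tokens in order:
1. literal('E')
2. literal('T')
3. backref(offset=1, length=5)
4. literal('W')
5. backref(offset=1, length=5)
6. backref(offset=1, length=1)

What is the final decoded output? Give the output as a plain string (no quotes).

Token 1: literal('E'). Output: "E"
Token 2: literal('T'). Output: "ET"
Token 3: backref(off=1, len=5) (overlapping!). Copied 'TTTTT' from pos 1. Output: "ETTTTTT"
Token 4: literal('W'). Output: "ETTTTTTW"
Token 5: backref(off=1, len=5) (overlapping!). Copied 'WWWWW' from pos 7. Output: "ETTTTTTWWWWWW"
Token 6: backref(off=1, len=1). Copied 'W' from pos 12. Output: "ETTTTTTWWWWWWW"

Answer: ETTTTTTWWWWWWW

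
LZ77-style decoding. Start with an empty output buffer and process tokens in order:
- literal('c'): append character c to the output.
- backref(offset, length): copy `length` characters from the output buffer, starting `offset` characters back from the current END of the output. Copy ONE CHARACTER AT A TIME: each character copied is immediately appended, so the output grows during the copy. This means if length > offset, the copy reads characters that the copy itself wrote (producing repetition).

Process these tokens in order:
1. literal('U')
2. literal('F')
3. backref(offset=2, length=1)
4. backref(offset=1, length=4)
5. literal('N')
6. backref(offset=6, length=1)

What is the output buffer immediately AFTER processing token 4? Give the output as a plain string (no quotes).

Token 1: literal('U'). Output: "U"
Token 2: literal('F'). Output: "UF"
Token 3: backref(off=2, len=1). Copied 'U' from pos 0. Output: "UFU"
Token 4: backref(off=1, len=4) (overlapping!). Copied 'UUUU' from pos 2. Output: "UFUUUUU"

Answer: UFUUUUU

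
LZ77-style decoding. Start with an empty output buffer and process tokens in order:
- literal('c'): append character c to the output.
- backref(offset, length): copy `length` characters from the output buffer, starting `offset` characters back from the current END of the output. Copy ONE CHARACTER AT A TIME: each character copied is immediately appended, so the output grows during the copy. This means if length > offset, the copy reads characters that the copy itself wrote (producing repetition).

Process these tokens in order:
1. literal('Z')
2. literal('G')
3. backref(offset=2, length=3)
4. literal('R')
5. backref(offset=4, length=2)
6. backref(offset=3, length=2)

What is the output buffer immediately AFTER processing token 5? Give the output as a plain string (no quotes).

Answer: ZGZGZRZG

Derivation:
Token 1: literal('Z'). Output: "Z"
Token 2: literal('G'). Output: "ZG"
Token 3: backref(off=2, len=3) (overlapping!). Copied 'ZGZ' from pos 0. Output: "ZGZGZ"
Token 4: literal('R'). Output: "ZGZGZR"
Token 5: backref(off=4, len=2). Copied 'ZG' from pos 2. Output: "ZGZGZRZG"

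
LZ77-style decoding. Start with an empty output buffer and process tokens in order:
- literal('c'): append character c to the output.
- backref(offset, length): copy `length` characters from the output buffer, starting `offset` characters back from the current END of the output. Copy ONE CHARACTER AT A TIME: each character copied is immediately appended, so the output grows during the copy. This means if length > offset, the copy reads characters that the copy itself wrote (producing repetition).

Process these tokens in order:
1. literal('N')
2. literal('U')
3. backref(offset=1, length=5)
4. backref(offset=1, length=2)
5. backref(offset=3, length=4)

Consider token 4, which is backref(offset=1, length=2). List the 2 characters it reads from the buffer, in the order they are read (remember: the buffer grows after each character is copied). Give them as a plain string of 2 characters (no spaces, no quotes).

Token 1: literal('N'). Output: "N"
Token 2: literal('U'). Output: "NU"
Token 3: backref(off=1, len=5) (overlapping!). Copied 'UUUUU' from pos 1. Output: "NUUUUUU"
Token 4: backref(off=1, len=2). Buffer before: "NUUUUUU" (len 7)
  byte 1: read out[6]='U', append. Buffer now: "NUUUUUUU"
  byte 2: read out[7]='U', append. Buffer now: "NUUUUUUUU"

Answer: UU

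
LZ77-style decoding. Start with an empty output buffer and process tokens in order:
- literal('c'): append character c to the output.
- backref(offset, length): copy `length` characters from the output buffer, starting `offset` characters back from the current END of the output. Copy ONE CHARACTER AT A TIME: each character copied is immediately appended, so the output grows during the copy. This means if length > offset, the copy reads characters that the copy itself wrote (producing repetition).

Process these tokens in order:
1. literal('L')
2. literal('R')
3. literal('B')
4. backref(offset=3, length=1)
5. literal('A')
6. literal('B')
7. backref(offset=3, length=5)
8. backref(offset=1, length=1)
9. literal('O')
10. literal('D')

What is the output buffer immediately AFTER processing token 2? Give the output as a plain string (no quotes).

Answer: LR

Derivation:
Token 1: literal('L'). Output: "L"
Token 2: literal('R'). Output: "LR"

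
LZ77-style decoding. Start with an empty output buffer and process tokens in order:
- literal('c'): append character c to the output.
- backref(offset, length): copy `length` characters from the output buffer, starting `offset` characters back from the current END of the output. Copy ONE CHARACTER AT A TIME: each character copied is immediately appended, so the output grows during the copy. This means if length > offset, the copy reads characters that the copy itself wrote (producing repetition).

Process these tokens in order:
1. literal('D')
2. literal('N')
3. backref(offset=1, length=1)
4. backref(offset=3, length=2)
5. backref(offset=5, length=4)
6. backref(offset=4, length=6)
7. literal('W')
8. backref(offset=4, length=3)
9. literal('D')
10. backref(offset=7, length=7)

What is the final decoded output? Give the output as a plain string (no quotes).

Token 1: literal('D'). Output: "D"
Token 2: literal('N'). Output: "DN"
Token 3: backref(off=1, len=1). Copied 'N' from pos 1. Output: "DNN"
Token 4: backref(off=3, len=2). Copied 'DN' from pos 0. Output: "DNNDN"
Token 5: backref(off=5, len=4). Copied 'DNND' from pos 0. Output: "DNNDNDNND"
Token 6: backref(off=4, len=6) (overlapping!). Copied 'DNNDDN' from pos 5. Output: "DNNDNDNNDDNNDDN"
Token 7: literal('W'). Output: "DNNDNDNNDDNNDDNW"
Token 8: backref(off=4, len=3). Copied 'DDN' from pos 12. Output: "DNNDNDNNDDNNDDNWDDN"
Token 9: literal('D'). Output: "DNNDNDNNDDNNDDNWDDND"
Token 10: backref(off=7, len=7). Copied 'DNWDDND' from pos 13. Output: "DNNDNDNNDDNNDDNWDDNDDNWDDND"

Answer: DNNDNDNNDDNNDDNWDDNDDNWDDND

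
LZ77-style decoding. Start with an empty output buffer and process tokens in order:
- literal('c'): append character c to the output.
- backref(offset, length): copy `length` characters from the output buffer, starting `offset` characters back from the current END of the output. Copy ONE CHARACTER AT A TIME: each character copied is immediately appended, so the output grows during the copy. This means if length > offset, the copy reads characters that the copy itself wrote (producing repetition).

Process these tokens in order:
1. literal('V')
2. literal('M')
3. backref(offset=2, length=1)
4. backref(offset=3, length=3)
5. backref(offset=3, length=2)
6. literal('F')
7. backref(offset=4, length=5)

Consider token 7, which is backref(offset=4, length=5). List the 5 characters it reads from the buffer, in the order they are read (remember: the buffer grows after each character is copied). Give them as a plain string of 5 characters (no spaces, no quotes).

Answer: VVMFV

Derivation:
Token 1: literal('V'). Output: "V"
Token 2: literal('M'). Output: "VM"
Token 3: backref(off=2, len=1). Copied 'V' from pos 0. Output: "VMV"
Token 4: backref(off=3, len=3). Copied 'VMV' from pos 0. Output: "VMVVMV"
Token 5: backref(off=3, len=2). Copied 'VM' from pos 3. Output: "VMVVMVVM"
Token 6: literal('F'). Output: "VMVVMVVMF"
Token 7: backref(off=4, len=5). Buffer before: "VMVVMVVMF" (len 9)
  byte 1: read out[5]='V', append. Buffer now: "VMVVMVVMFV"
  byte 2: read out[6]='V', append. Buffer now: "VMVVMVVMFVV"
  byte 3: read out[7]='M', append. Buffer now: "VMVVMVVMFVVM"
  byte 4: read out[8]='F', append. Buffer now: "VMVVMVVMFVVMF"
  byte 5: read out[9]='V', append. Buffer now: "VMVVMVVMFVVMFV"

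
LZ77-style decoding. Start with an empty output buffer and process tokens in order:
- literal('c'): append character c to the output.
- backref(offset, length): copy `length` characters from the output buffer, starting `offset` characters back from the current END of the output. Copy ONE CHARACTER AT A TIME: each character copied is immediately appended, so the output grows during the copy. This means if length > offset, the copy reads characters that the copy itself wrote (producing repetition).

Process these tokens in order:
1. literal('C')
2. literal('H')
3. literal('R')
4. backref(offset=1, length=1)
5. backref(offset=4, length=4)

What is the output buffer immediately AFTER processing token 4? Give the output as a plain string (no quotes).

Answer: CHRR

Derivation:
Token 1: literal('C'). Output: "C"
Token 2: literal('H'). Output: "CH"
Token 3: literal('R'). Output: "CHR"
Token 4: backref(off=1, len=1). Copied 'R' from pos 2. Output: "CHRR"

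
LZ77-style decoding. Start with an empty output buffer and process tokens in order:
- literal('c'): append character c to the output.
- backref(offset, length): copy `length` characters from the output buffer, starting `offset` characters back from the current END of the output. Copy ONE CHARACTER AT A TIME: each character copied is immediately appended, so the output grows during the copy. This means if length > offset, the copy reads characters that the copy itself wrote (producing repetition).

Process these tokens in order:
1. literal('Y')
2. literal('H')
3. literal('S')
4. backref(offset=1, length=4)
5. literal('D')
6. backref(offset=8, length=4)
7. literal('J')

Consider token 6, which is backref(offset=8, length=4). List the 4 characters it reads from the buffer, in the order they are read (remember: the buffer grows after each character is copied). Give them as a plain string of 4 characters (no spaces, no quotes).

Answer: YHSS

Derivation:
Token 1: literal('Y'). Output: "Y"
Token 2: literal('H'). Output: "YH"
Token 3: literal('S'). Output: "YHS"
Token 4: backref(off=1, len=4) (overlapping!). Copied 'SSSS' from pos 2. Output: "YHSSSSS"
Token 5: literal('D'). Output: "YHSSSSSD"
Token 6: backref(off=8, len=4). Buffer before: "YHSSSSSD" (len 8)
  byte 1: read out[0]='Y', append. Buffer now: "YHSSSSSDY"
  byte 2: read out[1]='H', append. Buffer now: "YHSSSSSDYH"
  byte 3: read out[2]='S', append. Buffer now: "YHSSSSSDYHS"
  byte 4: read out[3]='S', append. Buffer now: "YHSSSSSDYHSS"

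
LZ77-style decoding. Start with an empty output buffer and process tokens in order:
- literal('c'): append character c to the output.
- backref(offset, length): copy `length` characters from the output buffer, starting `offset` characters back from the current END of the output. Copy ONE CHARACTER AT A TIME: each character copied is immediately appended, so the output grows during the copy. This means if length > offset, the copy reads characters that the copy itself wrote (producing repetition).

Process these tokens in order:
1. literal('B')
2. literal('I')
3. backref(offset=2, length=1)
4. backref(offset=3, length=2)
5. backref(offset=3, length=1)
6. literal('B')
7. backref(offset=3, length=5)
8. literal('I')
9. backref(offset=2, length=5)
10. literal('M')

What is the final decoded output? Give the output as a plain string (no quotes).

Answer: BIBBIBBIBBIBIBIBIBM

Derivation:
Token 1: literal('B'). Output: "B"
Token 2: literal('I'). Output: "BI"
Token 3: backref(off=2, len=1). Copied 'B' from pos 0. Output: "BIB"
Token 4: backref(off=3, len=2). Copied 'BI' from pos 0. Output: "BIBBI"
Token 5: backref(off=3, len=1). Copied 'B' from pos 2. Output: "BIBBIB"
Token 6: literal('B'). Output: "BIBBIBB"
Token 7: backref(off=3, len=5) (overlapping!). Copied 'IBBIB' from pos 4. Output: "BIBBIBBIBBIB"
Token 8: literal('I'). Output: "BIBBIBBIBBIBI"
Token 9: backref(off=2, len=5) (overlapping!). Copied 'BIBIB' from pos 11. Output: "BIBBIBBIBBIBIBIBIB"
Token 10: literal('M'). Output: "BIBBIBBIBBIBIBIBIBM"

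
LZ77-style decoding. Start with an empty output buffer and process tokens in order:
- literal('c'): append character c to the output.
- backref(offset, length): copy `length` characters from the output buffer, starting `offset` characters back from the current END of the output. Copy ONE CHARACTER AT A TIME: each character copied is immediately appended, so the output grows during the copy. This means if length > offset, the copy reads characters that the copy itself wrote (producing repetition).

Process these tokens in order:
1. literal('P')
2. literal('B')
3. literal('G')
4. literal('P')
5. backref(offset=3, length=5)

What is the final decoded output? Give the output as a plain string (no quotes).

Token 1: literal('P'). Output: "P"
Token 2: literal('B'). Output: "PB"
Token 3: literal('G'). Output: "PBG"
Token 4: literal('P'). Output: "PBGP"
Token 5: backref(off=3, len=5) (overlapping!). Copied 'BGPBG' from pos 1. Output: "PBGPBGPBG"

Answer: PBGPBGPBG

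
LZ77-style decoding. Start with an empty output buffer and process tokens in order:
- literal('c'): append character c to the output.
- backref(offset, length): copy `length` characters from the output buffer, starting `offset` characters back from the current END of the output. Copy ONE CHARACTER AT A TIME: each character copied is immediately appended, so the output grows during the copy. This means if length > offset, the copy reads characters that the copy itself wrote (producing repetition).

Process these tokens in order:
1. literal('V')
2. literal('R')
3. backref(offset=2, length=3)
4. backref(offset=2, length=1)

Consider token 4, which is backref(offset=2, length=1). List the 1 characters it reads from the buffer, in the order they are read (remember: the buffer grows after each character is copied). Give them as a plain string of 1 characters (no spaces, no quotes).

Token 1: literal('V'). Output: "V"
Token 2: literal('R'). Output: "VR"
Token 3: backref(off=2, len=3) (overlapping!). Copied 'VRV' from pos 0. Output: "VRVRV"
Token 4: backref(off=2, len=1). Buffer before: "VRVRV" (len 5)
  byte 1: read out[3]='R', append. Buffer now: "VRVRVR"

Answer: R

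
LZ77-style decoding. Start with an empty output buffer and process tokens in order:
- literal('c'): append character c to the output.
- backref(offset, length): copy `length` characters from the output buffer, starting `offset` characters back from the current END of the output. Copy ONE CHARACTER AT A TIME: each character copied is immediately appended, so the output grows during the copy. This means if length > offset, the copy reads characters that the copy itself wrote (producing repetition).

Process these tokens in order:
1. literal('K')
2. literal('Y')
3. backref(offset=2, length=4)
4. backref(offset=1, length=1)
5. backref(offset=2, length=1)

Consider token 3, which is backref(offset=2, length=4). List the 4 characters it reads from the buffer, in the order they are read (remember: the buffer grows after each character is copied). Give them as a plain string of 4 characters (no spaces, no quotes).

Token 1: literal('K'). Output: "K"
Token 2: literal('Y'). Output: "KY"
Token 3: backref(off=2, len=4). Buffer before: "KY" (len 2)
  byte 1: read out[0]='K', append. Buffer now: "KYK"
  byte 2: read out[1]='Y', append. Buffer now: "KYKY"
  byte 3: read out[2]='K', append. Buffer now: "KYKYK"
  byte 4: read out[3]='Y', append. Buffer now: "KYKYKY"

Answer: KYKY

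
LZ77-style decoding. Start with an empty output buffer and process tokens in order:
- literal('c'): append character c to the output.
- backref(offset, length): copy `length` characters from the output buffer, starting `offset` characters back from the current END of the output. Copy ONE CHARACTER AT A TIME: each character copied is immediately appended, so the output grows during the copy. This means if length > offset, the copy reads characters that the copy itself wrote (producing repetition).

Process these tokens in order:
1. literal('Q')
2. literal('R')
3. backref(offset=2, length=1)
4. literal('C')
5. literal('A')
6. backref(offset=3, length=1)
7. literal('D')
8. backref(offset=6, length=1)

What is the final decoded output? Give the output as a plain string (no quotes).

Answer: QRQCAQDR

Derivation:
Token 1: literal('Q'). Output: "Q"
Token 2: literal('R'). Output: "QR"
Token 3: backref(off=2, len=1). Copied 'Q' from pos 0. Output: "QRQ"
Token 4: literal('C'). Output: "QRQC"
Token 5: literal('A'). Output: "QRQCA"
Token 6: backref(off=3, len=1). Copied 'Q' from pos 2. Output: "QRQCAQ"
Token 7: literal('D'). Output: "QRQCAQD"
Token 8: backref(off=6, len=1). Copied 'R' from pos 1. Output: "QRQCAQDR"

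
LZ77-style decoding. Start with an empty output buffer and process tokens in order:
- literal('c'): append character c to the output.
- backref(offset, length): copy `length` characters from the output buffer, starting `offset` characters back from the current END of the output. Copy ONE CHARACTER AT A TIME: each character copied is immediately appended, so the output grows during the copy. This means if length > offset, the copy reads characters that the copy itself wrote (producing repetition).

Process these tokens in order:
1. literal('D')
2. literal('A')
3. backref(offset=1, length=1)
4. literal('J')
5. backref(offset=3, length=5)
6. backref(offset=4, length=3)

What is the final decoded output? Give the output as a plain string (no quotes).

Token 1: literal('D'). Output: "D"
Token 2: literal('A'). Output: "DA"
Token 3: backref(off=1, len=1). Copied 'A' from pos 1. Output: "DAA"
Token 4: literal('J'). Output: "DAAJ"
Token 5: backref(off=3, len=5) (overlapping!). Copied 'AAJAA' from pos 1. Output: "DAAJAAJAA"
Token 6: backref(off=4, len=3). Copied 'AJA' from pos 5. Output: "DAAJAAJAAAJA"

Answer: DAAJAAJAAAJA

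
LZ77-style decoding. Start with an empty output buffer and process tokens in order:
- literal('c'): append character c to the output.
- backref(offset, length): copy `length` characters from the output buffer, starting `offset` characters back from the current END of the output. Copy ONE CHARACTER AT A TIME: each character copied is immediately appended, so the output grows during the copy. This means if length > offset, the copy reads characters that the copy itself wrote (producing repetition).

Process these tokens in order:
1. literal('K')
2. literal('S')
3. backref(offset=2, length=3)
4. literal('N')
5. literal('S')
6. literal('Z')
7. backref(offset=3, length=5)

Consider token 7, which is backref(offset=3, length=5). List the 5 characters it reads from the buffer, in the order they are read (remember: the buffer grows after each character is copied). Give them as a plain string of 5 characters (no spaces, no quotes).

Token 1: literal('K'). Output: "K"
Token 2: literal('S'). Output: "KS"
Token 3: backref(off=2, len=3) (overlapping!). Copied 'KSK' from pos 0. Output: "KSKSK"
Token 4: literal('N'). Output: "KSKSKN"
Token 5: literal('S'). Output: "KSKSKNS"
Token 6: literal('Z'). Output: "KSKSKNSZ"
Token 7: backref(off=3, len=5). Buffer before: "KSKSKNSZ" (len 8)
  byte 1: read out[5]='N', append. Buffer now: "KSKSKNSZN"
  byte 2: read out[6]='S', append. Buffer now: "KSKSKNSZNS"
  byte 3: read out[7]='Z', append. Buffer now: "KSKSKNSZNSZ"
  byte 4: read out[8]='N', append. Buffer now: "KSKSKNSZNSZN"
  byte 5: read out[9]='S', append. Buffer now: "KSKSKNSZNSZNS"

Answer: NSZNS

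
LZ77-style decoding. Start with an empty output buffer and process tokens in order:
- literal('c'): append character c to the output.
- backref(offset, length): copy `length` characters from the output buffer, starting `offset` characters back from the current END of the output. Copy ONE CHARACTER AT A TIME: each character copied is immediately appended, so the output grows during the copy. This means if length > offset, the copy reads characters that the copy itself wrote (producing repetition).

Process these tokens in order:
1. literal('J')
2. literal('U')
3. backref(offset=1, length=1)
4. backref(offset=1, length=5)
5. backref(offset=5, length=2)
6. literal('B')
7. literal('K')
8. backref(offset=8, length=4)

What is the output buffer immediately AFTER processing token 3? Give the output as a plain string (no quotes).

Answer: JUU

Derivation:
Token 1: literal('J'). Output: "J"
Token 2: literal('U'). Output: "JU"
Token 3: backref(off=1, len=1). Copied 'U' from pos 1. Output: "JUU"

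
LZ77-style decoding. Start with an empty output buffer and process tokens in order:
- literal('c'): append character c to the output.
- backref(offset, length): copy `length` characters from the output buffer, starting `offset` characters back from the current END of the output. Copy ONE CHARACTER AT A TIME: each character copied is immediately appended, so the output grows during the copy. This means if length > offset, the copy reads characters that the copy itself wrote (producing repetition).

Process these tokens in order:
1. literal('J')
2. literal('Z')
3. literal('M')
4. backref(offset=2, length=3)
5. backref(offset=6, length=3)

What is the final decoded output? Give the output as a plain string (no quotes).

Answer: JZMZMZJZM

Derivation:
Token 1: literal('J'). Output: "J"
Token 2: literal('Z'). Output: "JZ"
Token 3: literal('M'). Output: "JZM"
Token 4: backref(off=2, len=3) (overlapping!). Copied 'ZMZ' from pos 1. Output: "JZMZMZ"
Token 5: backref(off=6, len=3). Copied 'JZM' from pos 0. Output: "JZMZMZJZM"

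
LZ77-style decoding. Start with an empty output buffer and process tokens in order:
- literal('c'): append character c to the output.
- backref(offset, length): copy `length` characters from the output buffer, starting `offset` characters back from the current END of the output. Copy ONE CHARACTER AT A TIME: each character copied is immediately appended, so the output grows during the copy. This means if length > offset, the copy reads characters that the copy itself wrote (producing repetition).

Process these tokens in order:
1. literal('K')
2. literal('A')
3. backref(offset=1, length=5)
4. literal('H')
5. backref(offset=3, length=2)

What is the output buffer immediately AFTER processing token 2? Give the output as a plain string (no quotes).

Token 1: literal('K'). Output: "K"
Token 2: literal('A'). Output: "KA"

Answer: KA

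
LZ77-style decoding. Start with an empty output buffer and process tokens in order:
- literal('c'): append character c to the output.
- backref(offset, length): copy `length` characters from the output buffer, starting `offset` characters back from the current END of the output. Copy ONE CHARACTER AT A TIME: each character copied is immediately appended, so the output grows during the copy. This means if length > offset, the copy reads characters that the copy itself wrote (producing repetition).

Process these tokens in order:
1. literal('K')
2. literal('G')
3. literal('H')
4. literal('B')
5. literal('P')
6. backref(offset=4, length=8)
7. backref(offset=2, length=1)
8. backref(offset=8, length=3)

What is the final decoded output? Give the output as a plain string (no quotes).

Token 1: literal('K'). Output: "K"
Token 2: literal('G'). Output: "KG"
Token 3: literal('H'). Output: "KGH"
Token 4: literal('B'). Output: "KGHB"
Token 5: literal('P'). Output: "KGHBP"
Token 6: backref(off=4, len=8) (overlapping!). Copied 'GHBPGHBP' from pos 1. Output: "KGHBPGHBPGHBP"
Token 7: backref(off=2, len=1). Copied 'B' from pos 11. Output: "KGHBPGHBPGHBPB"
Token 8: backref(off=8, len=3). Copied 'HBP' from pos 6. Output: "KGHBPGHBPGHBPBHBP"

Answer: KGHBPGHBPGHBPBHBP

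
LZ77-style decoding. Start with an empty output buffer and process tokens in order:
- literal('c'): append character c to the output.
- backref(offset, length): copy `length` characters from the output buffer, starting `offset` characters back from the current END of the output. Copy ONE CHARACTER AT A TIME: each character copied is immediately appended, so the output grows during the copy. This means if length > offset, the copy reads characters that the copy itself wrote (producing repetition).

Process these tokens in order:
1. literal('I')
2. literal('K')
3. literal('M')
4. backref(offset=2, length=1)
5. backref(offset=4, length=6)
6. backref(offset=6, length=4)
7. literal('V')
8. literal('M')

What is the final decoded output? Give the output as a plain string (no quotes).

Token 1: literal('I'). Output: "I"
Token 2: literal('K'). Output: "IK"
Token 3: literal('M'). Output: "IKM"
Token 4: backref(off=2, len=1). Copied 'K' from pos 1. Output: "IKMK"
Token 5: backref(off=4, len=6) (overlapping!). Copied 'IKMKIK' from pos 0. Output: "IKMKIKMKIK"
Token 6: backref(off=6, len=4). Copied 'IKMK' from pos 4. Output: "IKMKIKMKIKIKMK"
Token 7: literal('V'). Output: "IKMKIKMKIKIKMKV"
Token 8: literal('M'). Output: "IKMKIKMKIKIKMKVM"

Answer: IKMKIKMKIKIKMKVM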